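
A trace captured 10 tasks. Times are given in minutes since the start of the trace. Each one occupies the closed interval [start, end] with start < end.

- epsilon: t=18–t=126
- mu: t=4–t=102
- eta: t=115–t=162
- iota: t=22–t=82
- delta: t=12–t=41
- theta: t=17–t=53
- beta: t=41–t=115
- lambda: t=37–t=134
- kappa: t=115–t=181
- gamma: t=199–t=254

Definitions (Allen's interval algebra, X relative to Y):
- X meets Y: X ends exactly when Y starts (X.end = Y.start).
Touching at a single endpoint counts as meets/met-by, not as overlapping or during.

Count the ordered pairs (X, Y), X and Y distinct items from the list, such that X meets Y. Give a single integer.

3

Checking all 90 ordered pairs for relation 'meets'; matching pairs in alphabetical order:
(beta, eta): beta meets eta ✓
(beta, kappa): beta meets kappa ✓
(delta, beta): delta meets beta ✓
Count: 3.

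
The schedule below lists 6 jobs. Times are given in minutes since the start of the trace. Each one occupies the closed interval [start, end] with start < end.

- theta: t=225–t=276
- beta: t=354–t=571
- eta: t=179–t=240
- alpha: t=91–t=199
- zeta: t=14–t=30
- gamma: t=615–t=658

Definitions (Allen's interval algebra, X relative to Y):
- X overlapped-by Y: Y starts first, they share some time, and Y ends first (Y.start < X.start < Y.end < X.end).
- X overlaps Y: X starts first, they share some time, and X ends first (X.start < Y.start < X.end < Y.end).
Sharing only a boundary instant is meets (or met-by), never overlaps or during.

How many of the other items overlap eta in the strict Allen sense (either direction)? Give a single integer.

Target eta = [t=179, t=240].
alpha [t=91, t=199] → overlaps → counts.
beta [t=354, t=571] → after → no.
gamma [t=615, t=658] → after → no.
theta [t=225, t=276] → overlapped-by → counts.
zeta [t=14, t=30] → before → no.
Total: 2.

2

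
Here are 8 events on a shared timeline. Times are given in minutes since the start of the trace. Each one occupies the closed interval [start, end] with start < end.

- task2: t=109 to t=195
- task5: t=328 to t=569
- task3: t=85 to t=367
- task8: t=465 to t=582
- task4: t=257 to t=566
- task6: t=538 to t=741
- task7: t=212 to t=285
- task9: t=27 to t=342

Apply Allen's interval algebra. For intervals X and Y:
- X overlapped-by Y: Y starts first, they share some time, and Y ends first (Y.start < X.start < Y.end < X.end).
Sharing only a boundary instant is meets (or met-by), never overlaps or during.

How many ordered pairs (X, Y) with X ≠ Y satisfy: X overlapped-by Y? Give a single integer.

12

Checking all 56 ordered pairs for relation 'overlapped-by'; matching pairs in alphabetical order:
(task3, task9): task3 overlapped-by task9 ✓
(task4, task3): task4 overlapped-by task3 ✓
(task4, task7): task4 overlapped-by task7 ✓
(task4, task9): task4 overlapped-by task9 ✓
(task5, task3): task5 overlapped-by task3 ✓
(task5, task4): task5 overlapped-by task4 ✓
(task5, task9): task5 overlapped-by task9 ✓
(task6, task4): task6 overlapped-by task4 ✓
(task6, task5): task6 overlapped-by task5 ✓
(task6, task8): task6 overlapped-by task8 ✓
(task8, task4): task8 overlapped-by task4 ✓
(task8, task5): task8 overlapped-by task5 ✓
Count: 12.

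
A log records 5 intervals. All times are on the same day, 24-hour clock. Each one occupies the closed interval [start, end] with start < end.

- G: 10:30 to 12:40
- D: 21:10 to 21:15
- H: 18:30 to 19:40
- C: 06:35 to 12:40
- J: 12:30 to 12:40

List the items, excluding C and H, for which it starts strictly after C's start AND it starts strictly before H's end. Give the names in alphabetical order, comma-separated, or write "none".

Conditions: its start is strictly after C's start (X.start > 06:35) AND its start is strictly before H's end (X.start < 19:40).
D: start 21:10 > 06:35? ✓; start 21:10 < 19:40? ✗ → no.
G: start 10:30 > 06:35? ✓; start 10:30 < 19:40? ✓ → yes.
J: start 12:30 > 06:35? ✓; start 12:30 < 19:40? ✓ → yes.
Result: G, J.

G, J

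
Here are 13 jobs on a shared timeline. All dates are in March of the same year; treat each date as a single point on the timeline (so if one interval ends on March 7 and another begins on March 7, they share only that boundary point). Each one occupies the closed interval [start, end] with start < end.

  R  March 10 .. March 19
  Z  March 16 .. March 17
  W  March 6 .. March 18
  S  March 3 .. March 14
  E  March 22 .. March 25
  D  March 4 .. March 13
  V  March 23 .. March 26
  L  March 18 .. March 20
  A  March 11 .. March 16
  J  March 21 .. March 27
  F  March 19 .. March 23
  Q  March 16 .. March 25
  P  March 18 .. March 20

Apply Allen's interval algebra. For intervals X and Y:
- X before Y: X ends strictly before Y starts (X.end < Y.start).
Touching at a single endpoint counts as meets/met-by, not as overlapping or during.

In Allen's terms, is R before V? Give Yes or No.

R = [March 10, March 19], V = [March 23, March 26].
Actual relation of R to V: before.
Asked whether 'before' holds → Yes.

Yes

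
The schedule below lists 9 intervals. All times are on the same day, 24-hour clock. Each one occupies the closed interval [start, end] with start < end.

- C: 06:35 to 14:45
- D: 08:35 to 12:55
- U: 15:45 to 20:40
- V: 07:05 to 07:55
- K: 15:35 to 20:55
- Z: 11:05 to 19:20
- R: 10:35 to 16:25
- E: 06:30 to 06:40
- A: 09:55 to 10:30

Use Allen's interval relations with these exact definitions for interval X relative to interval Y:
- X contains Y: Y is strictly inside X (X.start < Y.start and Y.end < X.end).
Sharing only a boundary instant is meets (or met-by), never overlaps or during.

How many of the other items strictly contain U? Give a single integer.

Target U = [15:45, 20:40].
A [09:55, 10:30] → before → no.
C [06:35, 14:45] → before → no.
D [08:35, 12:55] → before → no.
E [06:30, 06:40] → before → no.
K [15:35, 20:55] → contains → counts.
R [10:35, 16:25] → overlaps → no.
V [07:05, 07:55] → before → no.
Z [11:05, 19:20] → overlaps → no.
Total: 1.

1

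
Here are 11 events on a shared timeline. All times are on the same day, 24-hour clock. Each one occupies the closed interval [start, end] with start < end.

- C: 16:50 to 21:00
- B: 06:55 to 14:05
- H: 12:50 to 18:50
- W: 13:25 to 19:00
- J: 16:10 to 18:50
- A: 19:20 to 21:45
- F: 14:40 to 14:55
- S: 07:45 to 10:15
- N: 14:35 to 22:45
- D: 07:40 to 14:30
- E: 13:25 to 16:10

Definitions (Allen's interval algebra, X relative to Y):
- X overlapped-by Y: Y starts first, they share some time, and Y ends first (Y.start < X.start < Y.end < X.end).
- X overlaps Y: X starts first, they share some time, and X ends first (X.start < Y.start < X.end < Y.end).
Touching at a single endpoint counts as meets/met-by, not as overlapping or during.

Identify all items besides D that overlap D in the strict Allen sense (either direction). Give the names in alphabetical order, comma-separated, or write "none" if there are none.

B, E, H, W

Target D = [07:40, 14:30].
A [19:20, 21:45] → after → no.
B [06:55, 14:05] → overlaps → yes.
C [16:50, 21:00] → after → no.
E [13:25, 16:10] → overlapped-by → yes.
F [14:40, 14:55] → after → no.
H [12:50, 18:50] → overlapped-by → yes.
J [16:10, 18:50] → after → no.
N [14:35, 22:45] → after → no.
S [07:45, 10:15] → during → no.
W [13:25, 19:00] → overlapped-by → yes.
Result: B, E, H, W.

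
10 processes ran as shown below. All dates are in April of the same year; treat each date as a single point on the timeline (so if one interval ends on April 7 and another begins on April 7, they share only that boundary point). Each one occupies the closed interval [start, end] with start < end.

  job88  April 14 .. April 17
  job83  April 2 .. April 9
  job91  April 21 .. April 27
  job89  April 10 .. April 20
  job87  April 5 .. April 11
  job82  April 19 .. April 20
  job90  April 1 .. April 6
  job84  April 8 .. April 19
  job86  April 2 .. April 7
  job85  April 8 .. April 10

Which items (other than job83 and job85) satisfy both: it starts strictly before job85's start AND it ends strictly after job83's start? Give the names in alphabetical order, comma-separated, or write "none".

job86, job87, job90

Conditions: its start is strictly before job85's start (X.start < April 8) AND its end is strictly after job83's start (X.end > April 2).
job82: start April 19 < April 8? ✗; end April 20 > April 2? ✓ → no.
job84: start April 8 < April 8? ✗; end April 19 > April 2? ✓ → no.
job86: start April 2 < April 8? ✓; end April 7 > April 2? ✓ → yes.
job87: start April 5 < April 8? ✓; end April 11 > April 2? ✓ → yes.
job88: start April 14 < April 8? ✗; end April 17 > April 2? ✓ → no.
job89: start April 10 < April 8? ✗; end April 20 > April 2? ✓ → no.
job90: start April 1 < April 8? ✓; end April 6 > April 2? ✓ → yes.
job91: start April 21 < April 8? ✗; end April 27 > April 2? ✓ → no.
Result: job86, job87, job90.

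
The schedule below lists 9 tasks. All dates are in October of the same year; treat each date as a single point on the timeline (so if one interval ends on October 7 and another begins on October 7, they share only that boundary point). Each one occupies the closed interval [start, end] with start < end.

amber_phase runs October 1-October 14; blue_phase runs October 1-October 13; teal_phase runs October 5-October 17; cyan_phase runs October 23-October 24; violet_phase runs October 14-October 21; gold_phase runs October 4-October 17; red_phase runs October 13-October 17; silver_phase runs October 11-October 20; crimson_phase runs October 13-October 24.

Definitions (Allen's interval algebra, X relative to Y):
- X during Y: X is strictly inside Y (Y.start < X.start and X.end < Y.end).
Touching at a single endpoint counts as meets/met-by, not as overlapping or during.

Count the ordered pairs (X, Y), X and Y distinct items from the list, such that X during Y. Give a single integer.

2

Checking all 72 ordered pairs for relation 'during'; matching pairs in alphabetical order:
(red_phase, silver_phase): red_phase during silver_phase ✓
(violet_phase, crimson_phase): violet_phase during crimson_phase ✓
Count: 2.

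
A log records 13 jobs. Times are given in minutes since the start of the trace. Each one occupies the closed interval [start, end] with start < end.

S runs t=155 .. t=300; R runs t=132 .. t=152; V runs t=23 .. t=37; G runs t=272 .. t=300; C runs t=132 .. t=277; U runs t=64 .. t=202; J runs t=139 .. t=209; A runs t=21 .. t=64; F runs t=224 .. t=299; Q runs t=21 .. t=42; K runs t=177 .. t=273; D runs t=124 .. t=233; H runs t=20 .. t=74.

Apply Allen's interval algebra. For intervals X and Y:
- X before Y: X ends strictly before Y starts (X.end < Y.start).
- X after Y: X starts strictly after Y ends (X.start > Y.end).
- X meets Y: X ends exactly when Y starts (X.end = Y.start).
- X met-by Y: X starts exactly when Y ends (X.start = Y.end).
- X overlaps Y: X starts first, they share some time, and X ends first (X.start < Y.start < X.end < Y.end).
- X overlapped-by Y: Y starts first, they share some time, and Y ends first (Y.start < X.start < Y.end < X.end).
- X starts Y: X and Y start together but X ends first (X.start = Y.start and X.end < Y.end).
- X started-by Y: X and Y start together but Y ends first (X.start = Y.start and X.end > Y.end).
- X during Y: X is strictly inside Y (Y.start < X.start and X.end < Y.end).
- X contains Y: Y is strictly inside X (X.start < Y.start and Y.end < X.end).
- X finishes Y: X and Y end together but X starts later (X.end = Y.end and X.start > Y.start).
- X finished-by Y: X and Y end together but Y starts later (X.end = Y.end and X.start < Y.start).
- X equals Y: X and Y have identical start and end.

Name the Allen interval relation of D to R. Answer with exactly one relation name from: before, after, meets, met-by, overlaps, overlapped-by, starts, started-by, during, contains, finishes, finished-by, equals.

D = [t=124, t=233]; R = [t=132, t=152].
Compare endpoints: D.start < R.start, D.start < R.end, D.end > R.start, D.end > R.end.
That pattern is 'contains'.

contains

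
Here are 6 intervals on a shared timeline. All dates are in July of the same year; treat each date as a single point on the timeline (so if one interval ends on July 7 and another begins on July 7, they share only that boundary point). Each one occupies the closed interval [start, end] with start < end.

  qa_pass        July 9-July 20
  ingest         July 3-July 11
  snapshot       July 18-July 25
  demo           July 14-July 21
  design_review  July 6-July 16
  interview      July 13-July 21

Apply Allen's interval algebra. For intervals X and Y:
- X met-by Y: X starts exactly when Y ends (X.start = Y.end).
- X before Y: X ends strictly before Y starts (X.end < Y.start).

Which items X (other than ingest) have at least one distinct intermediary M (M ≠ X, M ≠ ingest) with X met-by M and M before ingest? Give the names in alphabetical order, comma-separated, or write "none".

none

Target ingest = [July 3, July 11].
Intermediaries M with M before ingest: none.
Union: none.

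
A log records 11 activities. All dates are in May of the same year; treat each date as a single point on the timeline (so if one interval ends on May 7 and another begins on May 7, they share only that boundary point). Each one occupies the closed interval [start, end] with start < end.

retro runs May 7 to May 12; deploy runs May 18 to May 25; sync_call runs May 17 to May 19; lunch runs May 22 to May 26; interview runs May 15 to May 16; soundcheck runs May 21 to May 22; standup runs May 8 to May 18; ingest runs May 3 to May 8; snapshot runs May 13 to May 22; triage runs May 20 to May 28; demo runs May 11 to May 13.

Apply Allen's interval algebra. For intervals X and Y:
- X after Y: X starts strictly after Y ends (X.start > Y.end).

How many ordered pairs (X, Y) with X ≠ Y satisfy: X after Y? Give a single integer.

Checking all 110 ordered pairs for relation 'after'; matching pairs in alphabetical order:
(demo, ingest): demo after ingest ✓
(deploy, demo): deploy after demo ✓
(deploy, ingest): deploy after ingest ✓
(deploy, interview): deploy after interview ✓
(deploy, retro): deploy after retro ✓
(interview, demo): interview after demo ✓
(interview, ingest): interview after ingest ✓
(interview, retro): interview after retro ✓
(lunch, demo): lunch after demo ✓
(lunch, ingest): lunch after ingest ✓
(lunch, interview): lunch after interview ✓
(lunch, retro): lunch after retro ✓
(lunch, standup): lunch after standup ✓
(lunch, sync_call): lunch after sync_call ✓
(snapshot, ingest): snapshot after ingest ✓
(snapshot, retro): snapshot after retro ✓
(soundcheck, demo): soundcheck after demo ✓
(soundcheck, ingest): soundcheck after ingest ✓
(soundcheck, interview): soundcheck after interview ✓
(soundcheck, retro): soundcheck after retro ✓
(soundcheck, standup): soundcheck after standup ✓
(soundcheck, sync_call): soundcheck after sync_call ✓
(sync_call, demo): sync_call after demo ✓
(sync_call, ingest): sync_call after ingest ✓
... plus 8 further pairs not listed.
Count: 32.

32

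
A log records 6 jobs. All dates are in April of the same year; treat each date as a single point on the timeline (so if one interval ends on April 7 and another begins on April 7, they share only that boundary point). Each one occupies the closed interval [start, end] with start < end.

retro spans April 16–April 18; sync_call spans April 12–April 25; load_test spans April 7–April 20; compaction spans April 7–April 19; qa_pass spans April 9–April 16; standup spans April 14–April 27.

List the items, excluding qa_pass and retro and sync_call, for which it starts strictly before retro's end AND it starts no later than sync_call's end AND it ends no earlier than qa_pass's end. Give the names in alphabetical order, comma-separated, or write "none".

compaction, load_test, standup

Conditions: its start is strictly before retro's end (X.start < April 18) AND its start is no later than sync_call's end (X.start <= April 25) AND its end is no earlier than qa_pass's end (X.end >= April 16).
compaction: start April 7 < April 18? ✓; start April 7 <= April 25? ✓; end April 19 >= April 16? ✓ → yes.
load_test: start April 7 < April 18? ✓; start April 7 <= April 25? ✓; end April 20 >= April 16? ✓ → yes.
standup: start April 14 < April 18? ✓; start April 14 <= April 25? ✓; end April 27 >= April 16? ✓ → yes.
Result: compaction, load_test, standup.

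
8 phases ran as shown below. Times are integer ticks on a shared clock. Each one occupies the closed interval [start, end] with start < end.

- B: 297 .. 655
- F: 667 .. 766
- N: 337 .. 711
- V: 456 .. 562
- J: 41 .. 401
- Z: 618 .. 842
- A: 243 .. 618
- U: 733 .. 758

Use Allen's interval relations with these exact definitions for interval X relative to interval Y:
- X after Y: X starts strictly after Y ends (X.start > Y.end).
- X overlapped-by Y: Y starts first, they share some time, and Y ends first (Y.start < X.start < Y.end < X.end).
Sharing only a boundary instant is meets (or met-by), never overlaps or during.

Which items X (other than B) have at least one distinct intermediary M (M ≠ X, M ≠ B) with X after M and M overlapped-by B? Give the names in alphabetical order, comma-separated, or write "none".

U

Target B = [297, 655].
Intermediaries M with M overlapped-by B: N, Z.
Via N — items with X after N: U.
Via Z — items with X after Z: none.
Union: U.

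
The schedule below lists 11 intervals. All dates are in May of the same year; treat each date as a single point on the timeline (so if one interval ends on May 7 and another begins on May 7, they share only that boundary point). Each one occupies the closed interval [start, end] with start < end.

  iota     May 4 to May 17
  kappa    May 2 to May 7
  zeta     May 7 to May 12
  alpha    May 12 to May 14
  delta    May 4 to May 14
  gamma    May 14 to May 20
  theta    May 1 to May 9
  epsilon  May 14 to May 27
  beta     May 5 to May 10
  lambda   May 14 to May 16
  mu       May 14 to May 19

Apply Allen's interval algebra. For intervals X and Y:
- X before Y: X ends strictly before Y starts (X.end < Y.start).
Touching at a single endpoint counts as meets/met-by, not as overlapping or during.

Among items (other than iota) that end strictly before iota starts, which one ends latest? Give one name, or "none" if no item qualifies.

Target iota = [May 4, May 17].
alpha [May 12, May 14] → during → excluded.
beta [May 5, May 10] → during → excluded.
delta [May 4, May 14] → starts → excluded.
epsilon [May 14, May 27] → overlapped-by → excluded.
gamma [May 14, May 20] → overlapped-by → excluded.
kappa [May 2, May 7] → overlaps → excluded.
lambda [May 14, May 16] → during → excluded.
mu [May 14, May 19] → overlapped-by → excluded.
theta [May 1, May 9] → overlaps → excluded.
zeta [May 7, May 12] → during → excluded.
No candidates → none.

none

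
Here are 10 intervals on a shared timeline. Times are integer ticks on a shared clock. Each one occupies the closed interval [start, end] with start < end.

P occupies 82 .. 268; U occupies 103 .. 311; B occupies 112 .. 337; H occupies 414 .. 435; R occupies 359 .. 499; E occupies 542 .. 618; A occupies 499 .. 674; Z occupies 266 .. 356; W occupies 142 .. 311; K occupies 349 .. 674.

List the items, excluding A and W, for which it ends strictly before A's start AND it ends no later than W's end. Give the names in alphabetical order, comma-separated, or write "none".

P, U

Conditions: its end is strictly before A's start (X.end < 499) AND its end is no later than W's end (X.end <= 311).
B: end 337 < 499? ✓; end 337 <= 311? ✗ → no.
E: end 618 < 499? ✗; end 618 <= 311? ✗ → no.
H: end 435 < 499? ✓; end 435 <= 311? ✗ → no.
K: end 674 < 499? ✗; end 674 <= 311? ✗ → no.
P: end 268 < 499? ✓; end 268 <= 311? ✓ → yes.
R: end 499 < 499? ✗; end 499 <= 311? ✗ → no.
U: end 311 < 499? ✓; end 311 <= 311? ✓ → yes.
Z: end 356 < 499? ✓; end 356 <= 311? ✗ → no.
Result: P, U.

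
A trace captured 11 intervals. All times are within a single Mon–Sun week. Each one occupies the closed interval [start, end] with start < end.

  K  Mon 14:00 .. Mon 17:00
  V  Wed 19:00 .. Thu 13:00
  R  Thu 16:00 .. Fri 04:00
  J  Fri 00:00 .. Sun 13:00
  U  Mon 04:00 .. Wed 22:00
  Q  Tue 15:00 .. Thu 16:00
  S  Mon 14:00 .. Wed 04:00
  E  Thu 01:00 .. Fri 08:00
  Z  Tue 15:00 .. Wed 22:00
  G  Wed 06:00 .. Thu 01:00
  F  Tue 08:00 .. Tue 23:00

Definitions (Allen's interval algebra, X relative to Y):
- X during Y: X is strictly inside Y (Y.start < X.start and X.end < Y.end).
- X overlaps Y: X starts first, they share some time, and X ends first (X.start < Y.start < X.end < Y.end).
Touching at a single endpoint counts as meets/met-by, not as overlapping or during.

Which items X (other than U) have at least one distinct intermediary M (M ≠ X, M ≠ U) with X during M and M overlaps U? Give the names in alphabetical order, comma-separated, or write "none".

Target U = [Mon 04:00, Wed 22:00].
Intermediaries M with M overlaps U: none.
Union: none.

none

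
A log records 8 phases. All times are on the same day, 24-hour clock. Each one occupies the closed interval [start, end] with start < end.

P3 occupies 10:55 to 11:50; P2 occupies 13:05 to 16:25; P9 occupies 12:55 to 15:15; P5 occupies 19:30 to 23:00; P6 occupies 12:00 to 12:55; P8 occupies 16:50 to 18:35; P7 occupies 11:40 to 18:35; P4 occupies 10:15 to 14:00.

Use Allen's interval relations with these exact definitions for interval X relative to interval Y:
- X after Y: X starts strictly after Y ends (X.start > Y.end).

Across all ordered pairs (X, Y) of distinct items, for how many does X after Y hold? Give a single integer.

Checking all 56 ordered pairs for relation 'after'; matching pairs in alphabetical order:
(P2, P3): P2 after P3 ✓
(P2, P6): P2 after P6 ✓
(P5, P2): P5 after P2 ✓
(P5, P3): P5 after P3 ✓
(P5, P4): P5 after P4 ✓
(P5, P6): P5 after P6 ✓
(P5, P7): P5 after P7 ✓
(P5, P8): P5 after P8 ✓
(P5, P9): P5 after P9 ✓
(P6, P3): P6 after P3 ✓
(P8, P2): P8 after P2 ✓
(P8, P3): P8 after P3 ✓
(P8, P4): P8 after P4 ✓
(P8, P6): P8 after P6 ✓
(P8, P9): P8 after P9 ✓
(P9, P3): P9 after P3 ✓
Count: 16.

16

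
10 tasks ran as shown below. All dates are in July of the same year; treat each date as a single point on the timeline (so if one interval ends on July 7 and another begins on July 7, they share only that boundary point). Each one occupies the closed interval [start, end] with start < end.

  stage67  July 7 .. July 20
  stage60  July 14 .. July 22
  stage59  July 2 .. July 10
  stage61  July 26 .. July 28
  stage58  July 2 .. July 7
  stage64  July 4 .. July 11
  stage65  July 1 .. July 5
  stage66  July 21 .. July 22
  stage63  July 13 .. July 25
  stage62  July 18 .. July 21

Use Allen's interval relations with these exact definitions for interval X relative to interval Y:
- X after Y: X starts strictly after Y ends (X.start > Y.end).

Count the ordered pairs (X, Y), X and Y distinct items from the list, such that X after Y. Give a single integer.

27

Checking all 90 ordered pairs for relation 'after'; matching pairs in alphabetical order:
(stage60, stage58): stage60 after stage58 ✓
(stage60, stage59): stage60 after stage59 ✓
(stage60, stage64): stage60 after stage64 ✓
(stage60, stage65): stage60 after stage65 ✓
(stage61, stage58): stage61 after stage58 ✓
(stage61, stage59): stage61 after stage59 ✓
(stage61, stage60): stage61 after stage60 ✓
(stage61, stage62): stage61 after stage62 ✓
(stage61, stage63): stage61 after stage63 ✓
(stage61, stage64): stage61 after stage64 ✓
(stage61, stage65): stage61 after stage65 ✓
(stage61, stage66): stage61 after stage66 ✓
(stage61, stage67): stage61 after stage67 ✓
(stage62, stage58): stage62 after stage58 ✓
(stage62, stage59): stage62 after stage59 ✓
(stage62, stage64): stage62 after stage64 ✓
(stage62, stage65): stage62 after stage65 ✓
(stage63, stage58): stage63 after stage58 ✓
(stage63, stage59): stage63 after stage59 ✓
(stage63, stage64): stage63 after stage64 ✓
(stage63, stage65): stage63 after stage65 ✓
(stage66, stage58): stage66 after stage58 ✓
(stage66, stage59): stage66 after stage59 ✓
(stage66, stage64): stage66 after stage64 ✓
... plus 3 further pairs not listed.
Count: 27.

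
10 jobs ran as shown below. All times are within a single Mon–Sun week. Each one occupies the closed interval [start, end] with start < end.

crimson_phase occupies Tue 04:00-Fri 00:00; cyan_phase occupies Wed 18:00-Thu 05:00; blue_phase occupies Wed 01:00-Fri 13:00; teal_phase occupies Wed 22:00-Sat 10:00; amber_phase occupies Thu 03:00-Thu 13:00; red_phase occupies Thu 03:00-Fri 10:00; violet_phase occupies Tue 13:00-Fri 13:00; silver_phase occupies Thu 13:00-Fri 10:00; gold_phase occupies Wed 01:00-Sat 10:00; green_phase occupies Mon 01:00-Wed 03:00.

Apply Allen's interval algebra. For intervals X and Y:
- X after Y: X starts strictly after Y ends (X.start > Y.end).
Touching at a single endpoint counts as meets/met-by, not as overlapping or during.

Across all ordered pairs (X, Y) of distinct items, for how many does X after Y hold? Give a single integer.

6

Checking all 90 ordered pairs for relation 'after'; matching pairs in alphabetical order:
(amber_phase, green_phase): amber_phase after green_phase ✓
(cyan_phase, green_phase): cyan_phase after green_phase ✓
(red_phase, green_phase): red_phase after green_phase ✓
(silver_phase, cyan_phase): silver_phase after cyan_phase ✓
(silver_phase, green_phase): silver_phase after green_phase ✓
(teal_phase, green_phase): teal_phase after green_phase ✓
Count: 6.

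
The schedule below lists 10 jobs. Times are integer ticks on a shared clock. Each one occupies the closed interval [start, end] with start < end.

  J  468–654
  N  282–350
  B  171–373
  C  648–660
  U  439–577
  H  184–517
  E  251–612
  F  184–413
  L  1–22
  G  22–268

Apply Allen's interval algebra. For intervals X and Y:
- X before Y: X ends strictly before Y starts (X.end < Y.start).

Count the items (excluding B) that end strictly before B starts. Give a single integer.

1

Target B = [171, 373].
C [648, 660] → after → no.
E [251, 612] → overlapped-by → no.
F [184, 413] → overlapped-by → no.
G [22, 268] → overlaps → no.
H [184, 517] → overlapped-by → no.
J [468, 654] → after → no.
L [1, 22] → before → counts.
N [282, 350] → during → no.
U [439, 577] → after → no.
Total: 1.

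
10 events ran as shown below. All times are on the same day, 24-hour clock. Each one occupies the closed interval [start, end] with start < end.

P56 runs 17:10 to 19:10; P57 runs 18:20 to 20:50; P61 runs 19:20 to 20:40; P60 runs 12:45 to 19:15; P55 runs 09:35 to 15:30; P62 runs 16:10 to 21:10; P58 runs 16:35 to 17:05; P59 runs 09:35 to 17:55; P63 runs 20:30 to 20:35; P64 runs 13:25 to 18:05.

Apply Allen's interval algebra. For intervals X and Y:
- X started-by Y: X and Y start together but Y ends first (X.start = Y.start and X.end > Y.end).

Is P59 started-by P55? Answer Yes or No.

P59 = [09:35, 17:55], P55 = [09:35, 15:30].
Actual relation of P59 to P55: started-by.
Asked whether 'started-by' holds → Yes.

Yes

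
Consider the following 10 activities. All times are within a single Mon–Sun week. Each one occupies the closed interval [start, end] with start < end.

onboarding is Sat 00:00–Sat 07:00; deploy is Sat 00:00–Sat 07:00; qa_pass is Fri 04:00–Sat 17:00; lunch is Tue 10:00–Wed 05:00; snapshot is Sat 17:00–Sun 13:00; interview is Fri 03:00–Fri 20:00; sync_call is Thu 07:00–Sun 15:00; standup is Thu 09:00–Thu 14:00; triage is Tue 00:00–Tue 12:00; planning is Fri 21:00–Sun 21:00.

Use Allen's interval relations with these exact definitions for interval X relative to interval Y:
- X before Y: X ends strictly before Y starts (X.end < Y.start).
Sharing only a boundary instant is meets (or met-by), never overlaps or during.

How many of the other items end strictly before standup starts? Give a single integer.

Target standup = [Thu 09:00, Thu 14:00].
deploy [Sat 00:00, Sat 07:00] → after → no.
interview [Fri 03:00, Fri 20:00] → after → no.
lunch [Tue 10:00, Wed 05:00] → before → counts.
onboarding [Sat 00:00, Sat 07:00] → after → no.
planning [Fri 21:00, Sun 21:00] → after → no.
qa_pass [Fri 04:00, Sat 17:00] → after → no.
snapshot [Sat 17:00, Sun 13:00] → after → no.
sync_call [Thu 07:00, Sun 15:00] → contains → no.
triage [Tue 00:00, Tue 12:00] → before → counts.
Total: 2.

2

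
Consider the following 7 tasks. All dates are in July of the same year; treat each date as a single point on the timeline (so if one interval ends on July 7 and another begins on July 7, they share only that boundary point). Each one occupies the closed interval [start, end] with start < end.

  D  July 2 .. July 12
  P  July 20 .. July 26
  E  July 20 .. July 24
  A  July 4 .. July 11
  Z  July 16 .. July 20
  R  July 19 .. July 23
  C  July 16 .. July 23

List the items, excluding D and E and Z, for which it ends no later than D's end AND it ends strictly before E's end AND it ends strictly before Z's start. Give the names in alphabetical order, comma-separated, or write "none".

Conditions: its end is no later than D's end (X.end <= July 12) AND its end is strictly before E's end (X.end < July 24) AND its end is strictly before Z's start (X.end < July 16).
A: end July 11 <= July 12? ✓; end July 11 < July 24? ✓; end July 11 < July 16? ✓ → yes.
C: end July 23 <= July 12? ✗; end July 23 < July 24? ✓; end July 23 < July 16? ✗ → no.
P: end July 26 <= July 12? ✗; end July 26 < July 24? ✗; end July 26 < July 16? ✗ → no.
R: end July 23 <= July 12? ✗; end July 23 < July 24? ✓; end July 23 < July 16? ✗ → no.
Result: A.

A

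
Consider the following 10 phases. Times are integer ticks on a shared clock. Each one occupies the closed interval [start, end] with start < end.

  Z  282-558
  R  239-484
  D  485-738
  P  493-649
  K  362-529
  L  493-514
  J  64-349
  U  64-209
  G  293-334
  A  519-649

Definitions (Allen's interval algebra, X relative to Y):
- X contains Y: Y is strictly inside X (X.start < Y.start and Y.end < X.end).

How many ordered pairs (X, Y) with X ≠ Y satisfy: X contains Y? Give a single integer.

Checking all 90 ordered pairs for relation 'contains'; matching pairs in alphabetical order:
(D, A): D contains A ✓
(D, L): D contains L ✓
(D, P): D contains P ✓
(J, G): J contains G ✓
(K, L): K contains L ✓
(R, G): R contains G ✓
(Z, G): Z contains G ✓
(Z, K): Z contains K ✓
(Z, L): Z contains L ✓
Count: 9.

9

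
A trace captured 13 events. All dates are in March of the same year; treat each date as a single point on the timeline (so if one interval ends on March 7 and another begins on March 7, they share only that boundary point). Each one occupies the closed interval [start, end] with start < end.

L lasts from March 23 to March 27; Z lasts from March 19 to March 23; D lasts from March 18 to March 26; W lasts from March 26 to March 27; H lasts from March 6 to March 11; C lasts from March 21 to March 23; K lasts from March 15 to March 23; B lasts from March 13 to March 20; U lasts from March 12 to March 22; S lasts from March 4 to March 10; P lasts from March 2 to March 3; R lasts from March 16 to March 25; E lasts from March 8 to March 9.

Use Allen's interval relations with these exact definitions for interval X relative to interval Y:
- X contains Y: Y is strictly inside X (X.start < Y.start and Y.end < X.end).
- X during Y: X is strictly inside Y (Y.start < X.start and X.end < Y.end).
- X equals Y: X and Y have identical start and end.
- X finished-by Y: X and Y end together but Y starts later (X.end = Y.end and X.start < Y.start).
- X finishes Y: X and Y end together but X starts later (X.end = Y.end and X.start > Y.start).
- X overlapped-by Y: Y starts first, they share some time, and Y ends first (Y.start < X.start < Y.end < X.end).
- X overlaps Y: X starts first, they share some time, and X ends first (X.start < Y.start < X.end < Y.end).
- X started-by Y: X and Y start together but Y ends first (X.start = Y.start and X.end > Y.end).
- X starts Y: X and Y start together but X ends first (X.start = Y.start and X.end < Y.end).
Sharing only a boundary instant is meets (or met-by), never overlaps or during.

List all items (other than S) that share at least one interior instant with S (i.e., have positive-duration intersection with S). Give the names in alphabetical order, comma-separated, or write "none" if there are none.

E, H

Target S = [March 4, March 10].
B [March 13, March 20] → after → no.
C [March 21, March 23] → after → no.
D [March 18, March 26] → after → no.
E [March 8, March 9] → during → yes.
H [March 6, March 11] → overlapped-by → yes.
K [March 15, March 23] → after → no.
L [March 23, March 27] → after → no.
P [March 2, March 3] → before → no.
R [March 16, March 25] → after → no.
U [March 12, March 22] → after → no.
W [March 26, March 27] → after → no.
Z [March 19, March 23] → after → no.
Result: E, H.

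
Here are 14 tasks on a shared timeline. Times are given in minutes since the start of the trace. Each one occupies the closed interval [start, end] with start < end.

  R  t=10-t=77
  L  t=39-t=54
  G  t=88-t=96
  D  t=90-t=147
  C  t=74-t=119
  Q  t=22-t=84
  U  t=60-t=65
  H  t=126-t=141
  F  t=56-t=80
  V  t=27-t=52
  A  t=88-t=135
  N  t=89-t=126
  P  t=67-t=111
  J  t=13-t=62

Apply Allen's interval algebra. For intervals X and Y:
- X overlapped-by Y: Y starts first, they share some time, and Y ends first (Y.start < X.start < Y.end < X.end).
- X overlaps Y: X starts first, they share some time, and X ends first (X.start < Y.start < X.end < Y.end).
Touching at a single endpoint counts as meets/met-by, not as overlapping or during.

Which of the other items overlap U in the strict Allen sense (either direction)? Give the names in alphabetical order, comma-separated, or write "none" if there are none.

Target U = [t=60, t=65].
A [t=88, t=135] → after → no.
C [t=74, t=119] → after → no.
D [t=90, t=147] → after → no.
F [t=56, t=80] → contains → no.
G [t=88, t=96] → after → no.
H [t=126, t=141] → after → no.
J [t=13, t=62] → overlaps → yes.
L [t=39, t=54] → before → no.
N [t=89, t=126] → after → no.
P [t=67, t=111] → after → no.
Q [t=22, t=84] → contains → no.
R [t=10, t=77] → contains → no.
V [t=27, t=52] → before → no.
Result: J.

J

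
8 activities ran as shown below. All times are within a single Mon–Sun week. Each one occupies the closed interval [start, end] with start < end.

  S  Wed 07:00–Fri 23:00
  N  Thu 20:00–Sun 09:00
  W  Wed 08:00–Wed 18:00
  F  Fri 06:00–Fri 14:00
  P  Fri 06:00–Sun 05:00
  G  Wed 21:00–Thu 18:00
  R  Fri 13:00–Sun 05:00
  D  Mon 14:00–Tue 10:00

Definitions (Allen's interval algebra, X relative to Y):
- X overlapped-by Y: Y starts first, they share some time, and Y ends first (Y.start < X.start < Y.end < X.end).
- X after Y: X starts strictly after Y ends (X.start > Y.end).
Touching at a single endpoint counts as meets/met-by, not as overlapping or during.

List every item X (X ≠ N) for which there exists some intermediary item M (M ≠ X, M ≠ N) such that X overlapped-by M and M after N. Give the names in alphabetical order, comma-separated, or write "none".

none

Target N = [Thu 20:00, Sun 09:00].
Intermediaries M with M after N: none.
Union: none.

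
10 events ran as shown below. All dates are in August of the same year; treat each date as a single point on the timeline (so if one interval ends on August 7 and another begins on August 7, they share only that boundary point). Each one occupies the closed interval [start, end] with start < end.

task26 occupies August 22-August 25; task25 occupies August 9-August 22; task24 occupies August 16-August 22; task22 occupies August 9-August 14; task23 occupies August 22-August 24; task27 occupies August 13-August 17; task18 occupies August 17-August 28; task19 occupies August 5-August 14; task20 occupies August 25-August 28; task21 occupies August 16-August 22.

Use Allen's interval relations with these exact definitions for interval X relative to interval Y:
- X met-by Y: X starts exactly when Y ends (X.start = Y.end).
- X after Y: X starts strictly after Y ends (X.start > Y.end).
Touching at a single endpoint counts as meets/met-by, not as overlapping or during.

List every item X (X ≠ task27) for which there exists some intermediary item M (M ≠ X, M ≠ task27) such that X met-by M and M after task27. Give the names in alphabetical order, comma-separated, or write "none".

task20

Target task27 = [August 13, August 17].
Intermediaries M with M after task27: task20, task23, task26.
Via task20 — items with X met-by task20: none.
Via task23 — items with X met-by task23: none.
Via task26 — items with X met-by task26: task20.
Union: task20.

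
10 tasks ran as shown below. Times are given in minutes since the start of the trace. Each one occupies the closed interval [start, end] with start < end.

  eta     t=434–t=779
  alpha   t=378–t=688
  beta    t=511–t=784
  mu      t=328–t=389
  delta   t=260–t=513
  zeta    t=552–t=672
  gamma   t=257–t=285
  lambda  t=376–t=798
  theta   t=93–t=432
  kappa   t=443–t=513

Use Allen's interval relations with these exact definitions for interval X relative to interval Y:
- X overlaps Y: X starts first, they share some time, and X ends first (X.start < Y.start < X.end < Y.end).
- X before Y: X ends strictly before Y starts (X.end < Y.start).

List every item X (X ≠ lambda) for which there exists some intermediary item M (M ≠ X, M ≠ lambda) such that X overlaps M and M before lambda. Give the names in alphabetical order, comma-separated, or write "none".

none

Target lambda = [t=376, t=798].
Intermediaries M with M before lambda: gamma.
Via gamma — items with X overlaps gamma: none.
Union: none.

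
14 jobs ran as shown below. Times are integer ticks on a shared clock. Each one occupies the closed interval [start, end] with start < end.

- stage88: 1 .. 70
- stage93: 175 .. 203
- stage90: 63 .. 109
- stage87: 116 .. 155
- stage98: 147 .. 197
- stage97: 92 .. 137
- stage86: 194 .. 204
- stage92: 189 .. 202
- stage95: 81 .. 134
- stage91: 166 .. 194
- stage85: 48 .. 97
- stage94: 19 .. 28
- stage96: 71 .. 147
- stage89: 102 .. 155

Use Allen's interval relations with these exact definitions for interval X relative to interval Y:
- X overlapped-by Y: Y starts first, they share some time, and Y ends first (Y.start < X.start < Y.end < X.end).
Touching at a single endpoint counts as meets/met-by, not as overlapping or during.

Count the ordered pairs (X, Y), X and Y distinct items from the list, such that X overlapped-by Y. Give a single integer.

Checking all 182 ordered pairs for relation 'overlapped-by'; matching pairs in alphabetical order:
(stage85, stage88): stage85 overlapped-by stage88 ✓
(stage86, stage92): stage86 overlapped-by stage92 ✓
(stage86, stage93): stage86 overlapped-by stage93 ✓
(stage86, stage98): stage86 overlapped-by stage98 ✓
(stage87, stage95): stage87 overlapped-by stage95 ✓
(stage87, stage96): stage87 overlapped-by stage96 ✓
(stage87, stage97): stage87 overlapped-by stage97 ✓
(stage89, stage90): stage89 overlapped-by stage90 ✓
(stage89, stage95): stage89 overlapped-by stage95 ✓
(stage89, stage96): stage89 overlapped-by stage96 ✓
(stage89, stage97): stage89 overlapped-by stage97 ✓
(stage90, stage85): stage90 overlapped-by stage85 ✓
(stage90, stage88): stage90 overlapped-by stage88 ✓
(stage92, stage91): stage92 overlapped-by stage91 ✓
(stage92, stage98): stage92 overlapped-by stage98 ✓
(stage93, stage91): stage93 overlapped-by stage91 ✓
(stage93, stage98): stage93 overlapped-by stage98 ✓
(stage95, stage85): stage95 overlapped-by stage85 ✓
(stage95, stage90): stage95 overlapped-by stage90 ✓
(stage96, stage85): stage96 overlapped-by stage85 ✓
(stage96, stage90): stage96 overlapped-by stage90 ✓
(stage97, stage85): stage97 overlapped-by stage85 ✓
(stage97, stage90): stage97 overlapped-by stage90 ✓
(stage97, stage95): stage97 overlapped-by stage95 ✓
... plus 2 further pairs not listed.
Count: 26.

26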